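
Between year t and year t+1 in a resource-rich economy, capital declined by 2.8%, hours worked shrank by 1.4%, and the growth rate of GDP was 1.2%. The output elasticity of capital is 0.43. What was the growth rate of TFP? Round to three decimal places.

Labor's share = 1 − 0.43 = 0.57.
Capital: 0.43 × (-2.8) = -1.204 pp.
Hours worked: 0.57 × (-1.4) = -0.798 pp.
TFP growth = 1.2 + 2.002 = 3.202%.

3.202%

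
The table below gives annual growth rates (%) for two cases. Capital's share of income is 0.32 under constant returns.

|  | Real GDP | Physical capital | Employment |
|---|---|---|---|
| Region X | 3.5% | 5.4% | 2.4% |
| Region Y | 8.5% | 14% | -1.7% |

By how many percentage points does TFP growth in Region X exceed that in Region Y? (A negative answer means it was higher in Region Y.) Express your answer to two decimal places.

-5.04 percentage points

Labor's share = 1 − 0.32 = 0.68.
Region X: TFP = 3.5 − 1.728 − 1.632 = 0.14%.
Region Y: TFP = 8.5 − 4.48 + 1.156 = 5.176%.
Difference = 0.14 − (5.176) = -5.036 pp.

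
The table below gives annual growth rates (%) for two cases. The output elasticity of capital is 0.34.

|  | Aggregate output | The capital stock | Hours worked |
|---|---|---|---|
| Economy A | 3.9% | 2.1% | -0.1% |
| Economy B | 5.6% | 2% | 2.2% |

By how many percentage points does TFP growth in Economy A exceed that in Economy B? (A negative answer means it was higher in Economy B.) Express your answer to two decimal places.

Labor's share = 1 − 0.34 = 0.66.
Economy A: TFP = 3.9 − 0.714 + 0.066 = 3.252%.
Economy B: TFP = 5.6 − 0.68 − 1.452 = 3.468%.
Difference = 3.252 − (3.468) = -0.216 pp.

-0.22 percentage points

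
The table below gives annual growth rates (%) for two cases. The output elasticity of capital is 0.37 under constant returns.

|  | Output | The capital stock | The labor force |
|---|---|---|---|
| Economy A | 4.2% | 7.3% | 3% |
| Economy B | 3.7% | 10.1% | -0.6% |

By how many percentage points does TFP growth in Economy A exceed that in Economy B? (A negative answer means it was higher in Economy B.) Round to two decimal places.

Labor's share = 1 − 0.37 = 0.63.
Economy A: TFP = 4.2 − 2.701 − 1.89 = -0.391%.
Economy B: TFP = 3.7 − 3.737 + 0.378 = 0.341%.
Difference = -0.391 − (0.341) = -0.732 pp.

-0.73 percentage points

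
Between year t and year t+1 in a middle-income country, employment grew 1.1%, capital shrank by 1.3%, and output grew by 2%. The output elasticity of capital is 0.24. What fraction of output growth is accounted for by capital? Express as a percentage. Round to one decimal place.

-15.6%

Capital contributed 0.24 × (-1.3) = -0.312 pp.
Share of growth = -0.312 / 2 × 100 = -15.6%.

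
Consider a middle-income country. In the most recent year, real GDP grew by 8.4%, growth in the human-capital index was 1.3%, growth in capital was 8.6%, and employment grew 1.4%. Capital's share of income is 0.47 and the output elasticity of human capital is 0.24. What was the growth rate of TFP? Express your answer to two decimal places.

TFP growth was 3.64%.

Labor's share = 1 − 0.47 − 0.24 = 0.29.
Capital: 0.47 × 8.6 = 4.042 pp.
The human-capital index: 0.24 × 1.3 = 0.312 pp.
Employment: 0.29 × 1.4 = 0.406 pp.
TFP growth = 8.4 − 4.76 = 3.64%.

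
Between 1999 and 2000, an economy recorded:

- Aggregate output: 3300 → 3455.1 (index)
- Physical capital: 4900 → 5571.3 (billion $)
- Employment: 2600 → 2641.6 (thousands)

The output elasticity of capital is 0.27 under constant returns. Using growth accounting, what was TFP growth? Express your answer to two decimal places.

Aggregate output growth = (3455.1 − 3300) / 3300 = 4.7%.
Physical capital growth = (5571.3 − 4900) / 4900 = 13.7%.
Employment growth = (2641.6 − 2600) / 2600 = 1.6%.
Labor's share = 1 − 0.27 = 0.73.
Physical capital: 0.27 × 13.7 = 3.699 pp.
Employment: 0.73 × 1.6 = 1.168 pp.
TFP growth = 4.7 − 4.867 = -0.167%.

-0.17%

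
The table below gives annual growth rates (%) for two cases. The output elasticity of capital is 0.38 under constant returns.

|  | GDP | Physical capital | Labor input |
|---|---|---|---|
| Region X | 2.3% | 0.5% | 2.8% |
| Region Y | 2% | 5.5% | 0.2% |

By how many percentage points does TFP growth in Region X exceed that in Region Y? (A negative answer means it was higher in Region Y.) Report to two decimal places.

0.59 percentage points

Labor's share = 1 − 0.38 = 0.62.
Region X: TFP = 2.3 − 0.19 − 1.736 = 0.374%.
Region Y: TFP = 2 − 2.09 − 0.124 = -0.214%.
Difference = 0.374 − (-0.214) = 0.588 pp.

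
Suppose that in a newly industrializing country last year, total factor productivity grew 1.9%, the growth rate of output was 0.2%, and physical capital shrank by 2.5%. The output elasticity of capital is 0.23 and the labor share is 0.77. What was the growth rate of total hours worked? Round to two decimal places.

-1.46%

Labor's share = 1 − 0.23 = 0.77.
gY = gA + 0.23×(-2.5) + 0.77×g.
0.77×g = 0.2 − 1.9 + 0.575 = -1.125.
g = -1.125 / 0.77 = -1.461%.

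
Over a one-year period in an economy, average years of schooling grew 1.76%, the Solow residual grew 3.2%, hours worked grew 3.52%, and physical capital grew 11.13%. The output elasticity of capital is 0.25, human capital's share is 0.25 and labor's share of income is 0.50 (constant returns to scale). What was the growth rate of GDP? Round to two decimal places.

GDP growth was 8.18%.

Labor's share = 1 − 0.25 − 0.25 = 0.5.
Physical capital: 0.25 × 11.13 = 2.7825 pp.
Average years of schooling: 0.25 × 1.76 = 0.44 pp.
Hours worked: 0.5 × 3.52 = 1.76 pp.
Output growth = 3.2 + 4.9825 = 8.1825%.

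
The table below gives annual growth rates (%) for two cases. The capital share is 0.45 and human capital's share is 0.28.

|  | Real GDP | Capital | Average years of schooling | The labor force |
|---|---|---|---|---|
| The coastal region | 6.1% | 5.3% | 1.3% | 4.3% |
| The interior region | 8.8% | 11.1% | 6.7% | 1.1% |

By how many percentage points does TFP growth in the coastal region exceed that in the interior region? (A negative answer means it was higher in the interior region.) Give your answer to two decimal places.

0.56 percentage points

Labor's share = 1 − 0.45 − 0.28 = 0.27.
The coastal region: TFP = 6.1 − 2.385 − 0.364 − 1.161 = 2.19%.
The interior region: TFP = 8.8 − 4.995 − 1.876 − 0.297 = 1.632%.
Difference = 2.19 − (1.632) = 0.558 pp.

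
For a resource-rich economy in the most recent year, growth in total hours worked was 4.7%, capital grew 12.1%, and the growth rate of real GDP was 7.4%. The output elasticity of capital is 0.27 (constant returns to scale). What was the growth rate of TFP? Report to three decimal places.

Labor's share = 1 − 0.27 = 0.73.
Capital: 0.27 × 12.1 = 3.267 pp.
Total hours worked: 0.73 × 4.7 = 3.431 pp.
TFP growth = 7.4 − 6.698 = 0.702%.

0.702%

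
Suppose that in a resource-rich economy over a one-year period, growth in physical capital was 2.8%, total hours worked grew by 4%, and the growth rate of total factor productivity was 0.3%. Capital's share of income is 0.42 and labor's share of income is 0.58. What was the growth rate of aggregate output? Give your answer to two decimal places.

Labor's share = 1 − 0.42 = 0.58.
Physical capital: 0.42 × 2.8 = 1.176 pp.
Total hours worked: 0.58 × 4 = 2.32 pp.
Output growth = 0.3 + 3.496 = 3.796%.

3.80%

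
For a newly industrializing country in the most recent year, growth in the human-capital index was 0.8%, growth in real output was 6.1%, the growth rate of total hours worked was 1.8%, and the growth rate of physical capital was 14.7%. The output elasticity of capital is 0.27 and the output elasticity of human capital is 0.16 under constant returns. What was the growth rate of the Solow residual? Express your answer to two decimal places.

The Solow residual growth was 0.98%.

Labor's share = 1 − 0.27 − 0.16 = 0.57.
Physical capital: 0.27 × 14.7 = 3.969 pp.
The human-capital index: 0.16 × 0.8 = 0.128 pp.
Total hours worked: 0.57 × 1.8 = 1.026 pp.
TFP growth = 6.1 − 5.123 = 0.977%.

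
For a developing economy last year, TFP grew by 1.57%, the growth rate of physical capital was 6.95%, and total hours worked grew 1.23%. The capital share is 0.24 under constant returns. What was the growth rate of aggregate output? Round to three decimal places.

Labor's share = 1 − 0.24 = 0.76.
Physical capital: 0.24 × 6.95 = 1.668 pp.
Total hours worked: 0.76 × 1.23 = 0.9348 pp.
Output growth = 1.57 + 2.6028 = 4.1728%.

4.173%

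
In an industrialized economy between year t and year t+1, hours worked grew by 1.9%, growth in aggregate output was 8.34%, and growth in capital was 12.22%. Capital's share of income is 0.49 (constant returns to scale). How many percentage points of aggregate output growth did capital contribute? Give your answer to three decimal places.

5.988 percentage points

Contribution = share × growth = 0.49 × 12.22 = 5.9878 pp.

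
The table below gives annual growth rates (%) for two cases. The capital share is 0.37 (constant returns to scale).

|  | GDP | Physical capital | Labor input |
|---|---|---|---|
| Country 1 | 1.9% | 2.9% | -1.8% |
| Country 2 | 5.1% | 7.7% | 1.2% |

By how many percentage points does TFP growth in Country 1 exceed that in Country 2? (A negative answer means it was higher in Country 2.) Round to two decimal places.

Labor's share = 1 − 0.37 = 0.63.
Country 1: TFP = 1.9 − 1.073 + 1.134 = 1.961%.
Country 2: TFP = 5.1 − 2.849 − 0.756 = 1.495%.
Difference = 1.961 − (1.495) = 0.466 pp.

0.47 percentage points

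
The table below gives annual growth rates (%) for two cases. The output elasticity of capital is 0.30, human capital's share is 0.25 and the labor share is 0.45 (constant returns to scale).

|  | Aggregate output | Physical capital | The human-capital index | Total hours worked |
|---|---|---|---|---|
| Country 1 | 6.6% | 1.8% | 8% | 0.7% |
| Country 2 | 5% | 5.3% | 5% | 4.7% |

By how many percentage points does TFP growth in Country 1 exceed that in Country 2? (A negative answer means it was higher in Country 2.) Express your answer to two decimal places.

3.70 percentage points

Labor's share = 1 − 0.3 − 0.25 = 0.45.
Country 1: TFP = 6.6 − 0.54 − 2 − 0.315 = 3.745%.
Country 2: TFP = 5 − 1.59 − 1.25 − 2.115 = 0.045%.
Difference = 3.745 − (0.045) = 3.7 pp.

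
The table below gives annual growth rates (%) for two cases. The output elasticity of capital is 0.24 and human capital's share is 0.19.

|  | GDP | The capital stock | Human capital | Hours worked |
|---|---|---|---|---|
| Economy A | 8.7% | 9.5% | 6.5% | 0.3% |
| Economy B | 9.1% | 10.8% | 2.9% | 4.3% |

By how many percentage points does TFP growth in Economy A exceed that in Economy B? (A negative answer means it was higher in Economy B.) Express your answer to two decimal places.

Labor's share = 1 − 0.24 − 0.19 = 0.57.
Economy A: TFP = 8.7 − 2.28 − 1.235 − 0.171 = 5.014%.
Economy B: TFP = 9.1 − 2.592 − 0.551 − 2.451 = 3.506%.
Difference = 5.014 − (3.506) = 1.508 pp.

1.51 percentage points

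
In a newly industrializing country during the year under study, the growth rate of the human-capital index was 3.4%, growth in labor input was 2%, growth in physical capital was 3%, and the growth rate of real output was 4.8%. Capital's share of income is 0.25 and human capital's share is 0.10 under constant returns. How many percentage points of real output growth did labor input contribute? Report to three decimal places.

Labor's share = 1 − 0.25 − 0.1 = 0.65.
Contribution = share × growth = 0.65 × 2 = 1.3 pp.

1.300 percentage points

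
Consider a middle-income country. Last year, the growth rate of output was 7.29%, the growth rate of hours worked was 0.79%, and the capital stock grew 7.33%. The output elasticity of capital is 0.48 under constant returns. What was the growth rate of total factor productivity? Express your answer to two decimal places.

3.36%

Labor's share = 1 − 0.48 = 0.52.
The capital stock: 0.48 × 7.33 = 3.5184 pp.
Hours worked: 0.52 × 0.79 = 0.4108 pp.
TFP growth = 7.29 − 3.9292 = 3.3608%.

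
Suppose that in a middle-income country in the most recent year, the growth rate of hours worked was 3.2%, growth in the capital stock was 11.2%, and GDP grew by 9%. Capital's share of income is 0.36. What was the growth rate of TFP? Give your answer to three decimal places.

2.920%

Labor's share = 1 − 0.36 = 0.64.
The capital stock: 0.36 × 11.2 = 4.032 pp.
Hours worked: 0.64 × 3.2 = 2.048 pp.
TFP growth = 9 − 6.08 = 2.92%.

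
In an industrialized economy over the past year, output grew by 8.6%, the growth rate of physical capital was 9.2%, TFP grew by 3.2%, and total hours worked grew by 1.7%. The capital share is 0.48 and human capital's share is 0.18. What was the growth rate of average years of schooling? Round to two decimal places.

2.26%

Labor's share = 1 − 0.48 − 0.18 = 0.34.
gY = gA + 0.48×9.2 + 0.34×1.7 + 0.18×g.
0.18×g = 8.6 − 3.2 − 4.994 = 0.406.
g = 0.406 / 0.18 = 2.2556%.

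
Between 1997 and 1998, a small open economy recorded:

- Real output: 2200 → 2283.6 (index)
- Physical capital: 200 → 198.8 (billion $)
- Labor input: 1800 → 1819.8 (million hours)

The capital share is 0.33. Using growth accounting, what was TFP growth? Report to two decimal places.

3.26%

Real output growth = (2283.6 − 2200) / 2200 = 3.8%.
Physical capital growth = (198.8 − 200) / 200 = -0.6%.
Labor input growth = (1819.8 − 1800) / 1800 = 1.1%.
Labor's share = 1 − 0.33 = 0.67.
Physical capital: 0.33 × (-0.6) = -0.198 pp.
Labor input: 0.67 × 1.1 = 0.737 pp.
TFP growth = 3.8 − 0.539 = 3.261%.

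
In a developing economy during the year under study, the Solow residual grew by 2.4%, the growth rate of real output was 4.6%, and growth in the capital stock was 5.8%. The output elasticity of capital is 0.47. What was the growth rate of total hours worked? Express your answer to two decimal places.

Labor's share = 1 − 0.47 = 0.53.
gY = gA + 0.47×5.8 + 0.53×g.
0.53×g = 4.6 − 2.4 − 2.726 = -0.526.
g = -0.526 / 0.53 = -0.9925%.

-0.99%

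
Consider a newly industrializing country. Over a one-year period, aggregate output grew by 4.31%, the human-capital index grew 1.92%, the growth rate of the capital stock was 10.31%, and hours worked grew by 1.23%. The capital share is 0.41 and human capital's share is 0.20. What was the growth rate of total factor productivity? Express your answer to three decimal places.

Labor's share = 1 − 0.41 − 0.2 = 0.39.
The capital stock: 0.41 × 10.31 = 4.2271 pp.
The human-capital index: 0.2 × 1.92 = 0.384 pp.
Hours worked: 0.39 × 1.23 = 0.4797 pp.
TFP growth = 4.31 − 5.0908 = -0.7808%.

-0.781%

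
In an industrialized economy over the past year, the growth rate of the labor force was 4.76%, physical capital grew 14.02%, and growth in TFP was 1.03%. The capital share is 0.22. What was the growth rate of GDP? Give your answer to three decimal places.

GDP growth was 7.827%.

Labor's share = 1 − 0.22 = 0.78.
Physical capital: 0.22 × 14.02 = 3.0844 pp.
The labor force: 0.78 × 4.76 = 3.7128 pp.
Output growth = 1.03 + 6.7972 = 7.8272%.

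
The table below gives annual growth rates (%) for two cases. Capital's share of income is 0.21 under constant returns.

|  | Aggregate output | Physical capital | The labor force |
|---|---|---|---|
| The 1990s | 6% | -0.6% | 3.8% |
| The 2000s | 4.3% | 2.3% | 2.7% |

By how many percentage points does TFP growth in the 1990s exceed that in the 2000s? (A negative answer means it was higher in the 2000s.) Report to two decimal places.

1.44 percentage points

Labor's share = 1 − 0.21 = 0.79.
The 1990s: TFP = 6 + 0.126 − 3.002 = 3.124%.
The 2000s: TFP = 4.3 − 0.483 − 2.133 = 1.684%.
Difference = 3.124 − (1.684) = 1.44 pp.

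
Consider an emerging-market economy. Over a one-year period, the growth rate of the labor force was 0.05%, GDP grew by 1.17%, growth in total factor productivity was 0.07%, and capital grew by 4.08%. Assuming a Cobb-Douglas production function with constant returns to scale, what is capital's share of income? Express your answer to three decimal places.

α = 0.261

gY = gA + α·gK + (1−α)·gL, so gY − gA − gL = α(gK − gL).
1.17 − 0.07 − 0.05 = α × (4.08 − 0.05).
1.05 = 4.03 α, so α = 0.26055.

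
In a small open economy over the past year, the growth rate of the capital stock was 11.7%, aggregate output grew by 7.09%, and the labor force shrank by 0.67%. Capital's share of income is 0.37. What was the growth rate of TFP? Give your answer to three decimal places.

3.183%

Labor's share = 1 − 0.37 = 0.63.
The capital stock: 0.37 × 11.7 = 4.329 pp.
The labor force: 0.63 × (-0.67) = -0.4221 pp.
TFP growth = 7.09 − 3.9069 = 3.1831%.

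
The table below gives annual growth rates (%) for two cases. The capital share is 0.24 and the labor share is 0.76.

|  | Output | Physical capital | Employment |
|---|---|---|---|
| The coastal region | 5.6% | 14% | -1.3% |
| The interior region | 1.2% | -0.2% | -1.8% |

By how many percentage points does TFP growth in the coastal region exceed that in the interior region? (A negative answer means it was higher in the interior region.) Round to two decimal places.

Labor's share = 1 − 0.24 = 0.76.
The coastal region: TFP = 5.6 − 3.36 + 0.988 = 3.228%.
The interior region: TFP = 1.2 + 0.048 + 1.368 = 2.616%.
Difference = 3.228 − (2.616) = 0.612 pp.

0.61 percentage points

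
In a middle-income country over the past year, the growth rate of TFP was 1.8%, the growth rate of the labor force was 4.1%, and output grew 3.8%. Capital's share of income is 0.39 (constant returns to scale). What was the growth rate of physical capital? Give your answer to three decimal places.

-1.285%

Labor's share = 1 − 0.39 = 0.61.
gY = gA + 0.61×4.1 + 0.39×g.
0.39×g = 3.8 − 1.8 − 2.501 = -0.501.
g = -0.501 / 0.39 = -1.28462%.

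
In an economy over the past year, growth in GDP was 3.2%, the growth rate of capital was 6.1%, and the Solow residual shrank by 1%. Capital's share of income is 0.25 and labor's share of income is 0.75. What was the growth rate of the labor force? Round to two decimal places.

3.57%

Labor's share = 1 − 0.25 = 0.75.
gY = gA + 0.25×6.1 + 0.75×g.
0.75×g = 3.2 + 1 − 1.525 = 2.675.
g = 2.675 / 0.75 = 3.5667%.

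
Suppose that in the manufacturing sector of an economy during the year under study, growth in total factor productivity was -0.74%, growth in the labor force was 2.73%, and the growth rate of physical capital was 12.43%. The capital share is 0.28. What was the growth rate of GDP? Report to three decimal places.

4.706%

Labor's share = 1 − 0.28 = 0.72.
Physical capital: 0.28 × 12.43 = 3.4804 pp.
The labor force: 0.72 × 2.73 = 1.9656 pp.
Output growth = -0.74 + 5.446 = 4.706%.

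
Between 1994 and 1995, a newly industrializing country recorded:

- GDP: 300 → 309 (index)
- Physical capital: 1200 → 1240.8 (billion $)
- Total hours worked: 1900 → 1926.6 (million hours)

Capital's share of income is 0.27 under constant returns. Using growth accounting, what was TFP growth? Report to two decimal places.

TFP growth was 1.06%.

GDP growth = (309 − 300) / 300 = 3%.
Physical capital growth = (1240.8 − 1200) / 1200 = 3.4%.
Total hours worked growth = (1926.6 − 1900) / 1900 = 1.4%.
Labor's share = 1 − 0.27 = 0.73.
Physical capital: 0.27 × 3.4 = 0.918 pp.
Total hours worked: 0.73 × 1.4 = 1.022 pp.
TFP growth = 3 − 1.94 = 1.06%.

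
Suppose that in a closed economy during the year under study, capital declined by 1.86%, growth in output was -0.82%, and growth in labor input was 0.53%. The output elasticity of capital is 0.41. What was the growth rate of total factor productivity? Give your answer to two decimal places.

-0.37%

Labor's share = 1 − 0.41 = 0.59.
Capital: 0.41 × (-1.86) = -0.7626 pp.
Labor input: 0.59 × 0.53 = 0.3127 pp.
TFP growth = -0.82 + 0.4499 = -0.3701%.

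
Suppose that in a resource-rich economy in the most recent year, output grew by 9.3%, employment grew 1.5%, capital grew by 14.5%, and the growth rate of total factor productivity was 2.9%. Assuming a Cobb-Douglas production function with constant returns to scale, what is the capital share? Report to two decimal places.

The capital share is 0.38.

gY = gA + α·gK + (1−α)·gL, so gY − gA − gL = α(gK − gL).
9.3 − 2.9 − 1.5 = α × (14.5 − 1.5).
4.9 = 13 α, so α = 0.3769.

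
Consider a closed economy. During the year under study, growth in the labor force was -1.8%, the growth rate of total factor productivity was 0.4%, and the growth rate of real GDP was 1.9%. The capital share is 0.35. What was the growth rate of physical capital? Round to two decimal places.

Labor's share = 1 − 0.35 = 0.65.
gY = gA + 0.65×(-1.8) + 0.35×g.
0.35×g = 1.9 − 0.4 + 1.17 = 2.67.
g = 2.67 / 0.35 = 7.6286%.

7.63%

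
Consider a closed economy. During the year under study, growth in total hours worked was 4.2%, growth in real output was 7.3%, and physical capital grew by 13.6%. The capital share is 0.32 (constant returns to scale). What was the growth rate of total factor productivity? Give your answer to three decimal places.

0.092%

Labor's share = 1 − 0.32 = 0.68.
Physical capital: 0.32 × 13.6 = 4.352 pp.
Total hours worked: 0.68 × 4.2 = 2.856 pp.
TFP growth = 7.3 − 7.208 = 0.092%.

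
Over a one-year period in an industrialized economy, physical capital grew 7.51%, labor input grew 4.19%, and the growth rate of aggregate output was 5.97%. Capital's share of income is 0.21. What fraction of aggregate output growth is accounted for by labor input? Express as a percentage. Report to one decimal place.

Labor input accounted for 55.4% of growth.

Labor's share = 1 − 0.21 = 0.79.
Labor input contributed 0.79 × 4.19 = 3.3101 pp.
Share of growth = 3.3101 / 5.97 × 100 = 55.446%.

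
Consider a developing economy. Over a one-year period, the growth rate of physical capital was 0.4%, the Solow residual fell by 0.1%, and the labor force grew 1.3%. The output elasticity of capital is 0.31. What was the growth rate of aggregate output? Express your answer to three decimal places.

Labor's share = 1 − 0.31 = 0.69.
Physical capital: 0.31 × 0.4 = 0.124 pp.
The labor force: 0.69 × 1.3 = 0.897 pp.
Output growth = -0.1 + 1.021 = 0.921%.

Aggregate output grew 0.921%.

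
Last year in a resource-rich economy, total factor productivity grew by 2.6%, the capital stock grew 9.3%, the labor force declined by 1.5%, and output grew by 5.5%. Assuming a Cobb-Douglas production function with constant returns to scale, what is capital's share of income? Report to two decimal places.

α = 0.41

gY = gA + α·gK + (1−α)·gL, so gY − gA − gL = α(gK − gL).
5.5 − 2.6 + 1.5 = α × (9.3 − (-1.5)).
4.4 = 10.8 α, so α = 0.4074.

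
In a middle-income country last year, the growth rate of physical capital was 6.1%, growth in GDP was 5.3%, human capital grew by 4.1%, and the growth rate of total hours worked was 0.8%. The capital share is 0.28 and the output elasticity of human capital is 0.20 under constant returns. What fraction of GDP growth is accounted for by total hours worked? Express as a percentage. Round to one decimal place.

Labor's share = 1 − 0.28 − 0.2 = 0.52.
Total hours worked contributed 0.52 × 0.8 = 0.416 pp.
Share of growth = 0.416 / 5.3 × 100 = 7.849%.

Total hours worked accounted for 7.8% of growth.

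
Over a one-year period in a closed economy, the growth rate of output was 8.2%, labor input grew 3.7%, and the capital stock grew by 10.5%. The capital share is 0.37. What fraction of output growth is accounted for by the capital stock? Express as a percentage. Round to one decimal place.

The capital stock contributed 0.37 × 10.5 = 3.885 pp.
Share of growth = 3.885 / 8.2 × 100 = 47.378%.

47.4%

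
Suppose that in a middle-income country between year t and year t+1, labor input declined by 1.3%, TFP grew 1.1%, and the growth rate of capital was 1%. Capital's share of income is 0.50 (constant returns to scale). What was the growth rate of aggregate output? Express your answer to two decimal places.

0.95%

Labor's share = 1 − 0.5 = 0.5.
Capital: 0.5 × 1 = 0.5 pp.
Labor input: 0.5 × (-1.3) = -0.65 pp.
Output growth = 1.1 + (-0.15) = 0.95%.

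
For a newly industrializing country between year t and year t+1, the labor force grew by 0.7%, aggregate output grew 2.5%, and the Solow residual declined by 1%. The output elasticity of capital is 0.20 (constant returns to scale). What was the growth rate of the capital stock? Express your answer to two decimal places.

14.70%

Labor's share = 1 − 0.2 = 0.8.
gY = gA + 0.8×0.7 + 0.2×g.
0.2×g = 2.5 + 1 − 0.56 = 2.94.
g = 2.94 / 0.2 = 14.7%.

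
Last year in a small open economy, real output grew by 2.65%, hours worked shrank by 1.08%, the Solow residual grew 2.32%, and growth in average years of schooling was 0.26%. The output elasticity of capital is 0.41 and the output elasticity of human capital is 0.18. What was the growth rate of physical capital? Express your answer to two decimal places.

Labor's share = 1 − 0.41 − 0.18 = 0.41.
gY = gA + 0.18×0.26 + 0.41×(-1.08) + 0.41×g.
0.41×g = 2.65 − 2.32 + 0.396 = 0.726.
g = 0.726 / 0.41 = 1.7707%.

1.77%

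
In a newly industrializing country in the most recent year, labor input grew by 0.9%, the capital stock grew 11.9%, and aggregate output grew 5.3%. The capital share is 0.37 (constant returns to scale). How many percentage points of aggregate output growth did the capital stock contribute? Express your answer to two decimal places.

4.40 pp

Contribution = share × growth = 0.37 × 11.9 = 4.403 pp.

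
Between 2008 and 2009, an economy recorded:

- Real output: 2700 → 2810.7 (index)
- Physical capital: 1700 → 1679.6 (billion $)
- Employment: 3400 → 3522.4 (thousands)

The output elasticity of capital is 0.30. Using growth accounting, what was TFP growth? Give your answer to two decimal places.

Real output growth = (2810.7 − 2700) / 2700 = 4.1%.
Physical capital growth = (1679.6 − 1700) / 1700 = -1.2%.
Employment growth = (3522.4 − 3400) / 3400 = 3.6%.
Labor's share = 1 − 0.3 = 0.7.
Physical capital: 0.3 × (-1.2) = -0.36 pp.
Employment: 0.7 × 3.6 = 2.52 pp.
TFP growth = 4.1 − 2.16 = 1.94%.

1.94%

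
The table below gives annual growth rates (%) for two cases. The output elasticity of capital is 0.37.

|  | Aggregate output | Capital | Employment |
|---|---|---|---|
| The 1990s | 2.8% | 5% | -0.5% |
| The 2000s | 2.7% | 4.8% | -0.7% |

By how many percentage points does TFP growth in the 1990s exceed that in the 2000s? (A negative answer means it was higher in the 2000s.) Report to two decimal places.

-0.10 percentage points

Labor's share = 1 − 0.37 = 0.63.
The 1990s: TFP = 2.8 − 1.85 + 0.315 = 1.265%.
The 2000s: TFP = 2.7 − 1.776 + 0.441 = 1.365%.
Difference = 1.265 − (1.365) = -0.1 pp.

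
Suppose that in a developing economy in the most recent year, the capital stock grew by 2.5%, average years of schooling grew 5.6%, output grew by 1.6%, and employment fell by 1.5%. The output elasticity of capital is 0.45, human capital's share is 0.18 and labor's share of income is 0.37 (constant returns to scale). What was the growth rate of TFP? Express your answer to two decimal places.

0.02%

Labor's share = 1 − 0.45 − 0.18 = 0.37.
The capital stock: 0.45 × 2.5 = 1.125 pp.
Average years of schooling: 0.18 × 5.6 = 1.008 pp.
Employment: 0.37 × (-1.5) = -0.555 pp.
TFP growth = 1.6 − 1.578 = 0.022%.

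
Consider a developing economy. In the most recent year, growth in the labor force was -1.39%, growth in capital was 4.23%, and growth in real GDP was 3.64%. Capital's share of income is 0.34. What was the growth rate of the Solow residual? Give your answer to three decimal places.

3.119%

Labor's share = 1 − 0.34 = 0.66.
Capital: 0.34 × 4.23 = 1.4382 pp.
The labor force: 0.66 × (-1.39) = -0.9174 pp.
TFP growth = 3.64 − 0.5208 = 3.1192%.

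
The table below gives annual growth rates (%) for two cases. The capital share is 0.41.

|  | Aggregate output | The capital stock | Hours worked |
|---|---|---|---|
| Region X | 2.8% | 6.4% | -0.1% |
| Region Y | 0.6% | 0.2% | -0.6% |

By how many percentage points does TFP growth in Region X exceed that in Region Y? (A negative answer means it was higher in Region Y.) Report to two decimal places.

-0.64 percentage points

Labor's share = 1 − 0.41 = 0.59.
Region X: TFP = 2.8 − 2.624 + 0.059 = 0.235%.
Region Y: TFP = 0.6 − 0.082 + 0.354 = 0.872%.
Difference = 0.235 − (0.872) = -0.637 pp.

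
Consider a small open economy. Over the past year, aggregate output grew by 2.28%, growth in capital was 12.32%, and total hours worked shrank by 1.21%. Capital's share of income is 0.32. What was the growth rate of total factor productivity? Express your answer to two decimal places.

Labor's share = 1 − 0.32 = 0.68.
Capital: 0.32 × 12.32 = 3.9424 pp.
Total hours worked: 0.68 × (-1.21) = -0.8228 pp.
TFP growth = 2.28 − 3.1196 = -0.8396%.

-0.84%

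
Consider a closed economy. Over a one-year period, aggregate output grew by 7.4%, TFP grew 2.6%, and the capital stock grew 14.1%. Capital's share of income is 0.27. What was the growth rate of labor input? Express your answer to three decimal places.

Labor's share = 1 − 0.27 = 0.73.
gY = gA + 0.27×14.1 + 0.73×g.
0.73×g = 7.4 − 2.6 − 3.807 = 0.993.
g = 0.993 / 0.73 = 1.36027%.

Labor input growth was 1.360%.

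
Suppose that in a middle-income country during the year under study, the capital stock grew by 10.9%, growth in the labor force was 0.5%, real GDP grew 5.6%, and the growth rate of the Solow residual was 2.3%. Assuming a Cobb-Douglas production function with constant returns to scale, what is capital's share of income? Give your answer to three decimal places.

gY = gA + α·gK + (1−α)·gL, so gY − gA − gL = α(gK − gL).
5.6 − 2.3 − 0.5 = α × (10.9 − 0.5).
2.8 = 10.4 α, so α = 0.26923.

α = 0.269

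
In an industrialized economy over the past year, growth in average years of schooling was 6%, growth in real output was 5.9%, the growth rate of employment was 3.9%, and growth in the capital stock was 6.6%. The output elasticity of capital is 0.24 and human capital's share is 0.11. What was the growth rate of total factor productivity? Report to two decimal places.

Labor's share = 1 − 0.24 − 0.11 = 0.65.
The capital stock: 0.24 × 6.6 = 1.584 pp.
Average years of schooling: 0.11 × 6 = 0.66 pp.
Employment: 0.65 × 3.9 = 2.535 pp.
TFP growth = 5.9 − 4.779 = 1.121%.

Total factor productivity grew 1.12%.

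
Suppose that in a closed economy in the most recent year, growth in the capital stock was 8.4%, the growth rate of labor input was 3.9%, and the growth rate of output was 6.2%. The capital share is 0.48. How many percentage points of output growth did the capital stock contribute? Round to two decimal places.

4.03 percentage points

Contribution = share × growth = 0.48 × 8.4 = 4.032 pp.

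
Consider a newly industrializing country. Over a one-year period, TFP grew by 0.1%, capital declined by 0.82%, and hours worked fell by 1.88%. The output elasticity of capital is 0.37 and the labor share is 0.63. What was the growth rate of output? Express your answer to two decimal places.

Labor's share = 1 − 0.37 = 0.63.
Capital: 0.37 × (-0.82) = -0.3034 pp.
Hours worked: 0.63 × (-1.88) = -1.1844 pp.
Output growth = 0.1 + (-1.4878) = -1.3878%.

-1.39%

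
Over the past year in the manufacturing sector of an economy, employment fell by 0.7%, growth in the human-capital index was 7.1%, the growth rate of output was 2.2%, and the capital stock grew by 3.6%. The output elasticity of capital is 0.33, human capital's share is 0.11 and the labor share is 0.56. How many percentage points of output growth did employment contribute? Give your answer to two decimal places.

Labor's share = 1 − 0.33 − 0.11 = 0.56.
Contribution = share × growth = 0.56 × (-0.7) = -0.392 pp.

-0.39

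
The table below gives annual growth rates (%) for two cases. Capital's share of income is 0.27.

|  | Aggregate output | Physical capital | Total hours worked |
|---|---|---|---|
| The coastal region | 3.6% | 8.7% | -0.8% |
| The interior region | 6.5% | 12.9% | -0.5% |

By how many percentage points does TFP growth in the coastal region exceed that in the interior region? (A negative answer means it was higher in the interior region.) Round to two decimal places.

Labor's share = 1 − 0.27 = 0.73.
The coastal region: TFP = 3.6 − 2.349 + 0.584 = 1.835%.
The interior region: TFP = 6.5 − 3.483 + 0.365 = 3.382%.
Difference = 1.835 − (3.382) = -1.547 pp.

-1.55 percentage points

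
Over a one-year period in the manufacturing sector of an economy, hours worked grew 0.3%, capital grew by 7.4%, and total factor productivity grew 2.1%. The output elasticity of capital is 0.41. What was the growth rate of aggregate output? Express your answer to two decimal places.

Labor's share = 1 − 0.41 = 0.59.
Capital: 0.41 × 7.4 = 3.034 pp.
Hours worked: 0.59 × 0.3 = 0.177 pp.
Output growth = 2.1 + 3.211 = 5.311%.

5.31%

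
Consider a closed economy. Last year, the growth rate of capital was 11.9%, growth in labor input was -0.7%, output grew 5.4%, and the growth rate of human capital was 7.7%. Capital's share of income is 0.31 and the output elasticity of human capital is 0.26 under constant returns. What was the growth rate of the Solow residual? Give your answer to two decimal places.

Labor's share = 1 − 0.31 − 0.26 = 0.43.
Capital: 0.31 × 11.9 = 3.689 pp.
Human capital: 0.26 × 7.7 = 2.002 pp.
Labor input: 0.43 × (-0.7) = -0.301 pp.
TFP growth = 5.4 − 5.39 = 0.01%.

0.01%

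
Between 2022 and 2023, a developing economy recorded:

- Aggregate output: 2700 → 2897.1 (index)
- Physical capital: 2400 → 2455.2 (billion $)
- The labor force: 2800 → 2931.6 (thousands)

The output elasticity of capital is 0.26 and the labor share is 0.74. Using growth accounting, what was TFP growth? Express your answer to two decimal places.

Aggregate output growth = (2897.1 − 2700) / 2700 = 7.3%.
Physical capital growth = (2455.2 − 2400) / 2400 = 2.3%.
The labor force growth = (2931.6 − 2800) / 2800 = 4.7%.
Labor's share = 1 − 0.26 = 0.74.
Physical capital: 0.26 × 2.3 = 0.598 pp.
The labor force: 0.74 × 4.7 = 3.478 pp.
TFP growth = 7.3 − 4.076 = 3.224%.

TFP grew 3.22%.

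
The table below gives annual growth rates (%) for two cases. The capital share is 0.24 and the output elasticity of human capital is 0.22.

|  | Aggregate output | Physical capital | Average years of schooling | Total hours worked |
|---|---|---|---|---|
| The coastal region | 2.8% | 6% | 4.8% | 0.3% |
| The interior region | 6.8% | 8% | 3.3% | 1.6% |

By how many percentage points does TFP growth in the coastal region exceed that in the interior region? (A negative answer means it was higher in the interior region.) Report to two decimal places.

-3.15 percentage points

Labor's share = 1 − 0.24 − 0.22 = 0.54.
The coastal region: TFP = 2.8 − 1.44 − 1.056 − 0.162 = 0.142%.
The interior region: TFP = 6.8 − 1.92 − 0.726 − 0.864 = 3.29%.
Difference = 0.142 − (3.29) = -3.148 pp.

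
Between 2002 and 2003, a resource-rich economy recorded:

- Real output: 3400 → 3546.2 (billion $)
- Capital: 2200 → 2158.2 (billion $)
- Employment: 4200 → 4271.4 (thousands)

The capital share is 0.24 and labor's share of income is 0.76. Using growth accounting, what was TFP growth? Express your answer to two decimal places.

Real output growth = (3546.2 − 3400) / 3400 = 4.3%.
Capital growth = (2158.2 − 2200) / 2200 = -1.9%.
Employment growth = (4271.4 − 4200) / 4200 = 1.7%.
Labor's share = 1 − 0.24 = 0.76.
Capital: 0.24 × (-1.9) = -0.456 pp.
Employment: 0.76 × 1.7 = 1.292 pp.
TFP growth = 4.3 − 0.836 = 3.464%.

TFP grew 3.46%.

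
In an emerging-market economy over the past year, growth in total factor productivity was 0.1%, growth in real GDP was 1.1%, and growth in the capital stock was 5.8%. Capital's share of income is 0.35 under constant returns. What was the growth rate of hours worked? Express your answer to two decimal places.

Labor's share = 1 − 0.35 = 0.65.
gY = gA + 0.35×5.8 + 0.65×g.
0.65×g = 1.1 − 0.1 − 2.03 = -1.03.
g = -1.03 / 0.65 = -1.5846%.

-1.58%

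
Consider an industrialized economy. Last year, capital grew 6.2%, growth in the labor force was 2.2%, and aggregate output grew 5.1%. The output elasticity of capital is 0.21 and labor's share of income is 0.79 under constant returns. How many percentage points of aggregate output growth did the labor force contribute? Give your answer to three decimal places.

1.738 pp

Labor's share = 1 − 0.21 = 0.79.
Contribution = share × growth = 0.79 × 2.2 = 1.738 pp.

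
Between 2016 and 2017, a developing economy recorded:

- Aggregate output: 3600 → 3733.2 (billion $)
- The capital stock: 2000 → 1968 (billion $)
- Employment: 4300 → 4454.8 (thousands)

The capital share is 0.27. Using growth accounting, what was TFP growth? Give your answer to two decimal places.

Aggregate output growth = (3733.2 − 3600) / 3600 = 3.7%.
The capital stock growth = (1968 − 2000) / 2000 = -1.6%.
Employment growth = (4454.8 − 4300) / 4300 = 3.6%.
Labor's share = 1 − 0.27 = 0.73.
The capital stock: 0.27 × (-1.6) = -0.432 pp.
Employment: 0.73 × 3.6 = 2.628 pp.
TFP growth = 3.7 − 2.196 = 1.504%.

1.50%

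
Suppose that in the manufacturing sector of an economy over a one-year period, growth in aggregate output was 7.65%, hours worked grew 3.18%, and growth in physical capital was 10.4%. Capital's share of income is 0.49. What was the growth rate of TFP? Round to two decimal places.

Labor's share = 1 − 0.49 = 0.51.
Physical capital: 0.49 × 10.4 = 5.096 pp.
Hours worked: 0.51 × 3.18 = 1.6218 pp.
TFP growth = 7.65 − 6.7178 = 0.9322%.

TFP grew 0.93%.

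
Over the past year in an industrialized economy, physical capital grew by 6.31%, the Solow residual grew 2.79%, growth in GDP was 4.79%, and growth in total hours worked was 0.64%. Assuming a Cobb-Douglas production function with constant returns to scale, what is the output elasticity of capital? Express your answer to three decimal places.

gY = gA + α·gK + (1−α)·gL, so gY − gA − gL = α(gK − gL).
4.79 − 2.79 − 0.64 = α × (6.31 − 0.64).
1.36 = 5.67 α, so α = 0.23986.

α = 0.240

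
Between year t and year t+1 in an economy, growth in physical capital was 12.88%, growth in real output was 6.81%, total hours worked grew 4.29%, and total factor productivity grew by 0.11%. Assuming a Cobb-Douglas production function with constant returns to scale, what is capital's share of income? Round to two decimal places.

gY = gA + α·gK + (1−α)·gL, so gY − gA − gL = α(gK − gL).
6.81 − 0.11 − 4.29 = α × (12.88 − 4.29).
2.41 = 8.59 α, so α = 0.2806.

Capital's share of income is 0.28.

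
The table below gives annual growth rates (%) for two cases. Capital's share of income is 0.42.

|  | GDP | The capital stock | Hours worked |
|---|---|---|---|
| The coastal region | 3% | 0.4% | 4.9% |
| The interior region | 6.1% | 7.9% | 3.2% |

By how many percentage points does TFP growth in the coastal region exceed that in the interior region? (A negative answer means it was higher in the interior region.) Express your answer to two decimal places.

-0.94 percentage points

Labor's share = 1 − 0.42 = 0.58.
The coastal region: TFP = 3 − 0.168 − 2.842 = -0.01%.
The interior region: TFP = 6.1 − 3.318 − 1.856 = 0.926%.
Difference = -0.01 − (0.926) = -0.936 pp.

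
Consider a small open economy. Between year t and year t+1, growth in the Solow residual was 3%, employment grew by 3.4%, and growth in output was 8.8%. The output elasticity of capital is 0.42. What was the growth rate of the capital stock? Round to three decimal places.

Labor's share = 1 − 0.42 = 0.58.
gY = gA + 0.58×3.4 + 0.42×g.
0.42×g = 8.8 − 3 − 1.972 = 3.828.
g = 3.828 / 0.42 = 9.11429%.

9.114%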